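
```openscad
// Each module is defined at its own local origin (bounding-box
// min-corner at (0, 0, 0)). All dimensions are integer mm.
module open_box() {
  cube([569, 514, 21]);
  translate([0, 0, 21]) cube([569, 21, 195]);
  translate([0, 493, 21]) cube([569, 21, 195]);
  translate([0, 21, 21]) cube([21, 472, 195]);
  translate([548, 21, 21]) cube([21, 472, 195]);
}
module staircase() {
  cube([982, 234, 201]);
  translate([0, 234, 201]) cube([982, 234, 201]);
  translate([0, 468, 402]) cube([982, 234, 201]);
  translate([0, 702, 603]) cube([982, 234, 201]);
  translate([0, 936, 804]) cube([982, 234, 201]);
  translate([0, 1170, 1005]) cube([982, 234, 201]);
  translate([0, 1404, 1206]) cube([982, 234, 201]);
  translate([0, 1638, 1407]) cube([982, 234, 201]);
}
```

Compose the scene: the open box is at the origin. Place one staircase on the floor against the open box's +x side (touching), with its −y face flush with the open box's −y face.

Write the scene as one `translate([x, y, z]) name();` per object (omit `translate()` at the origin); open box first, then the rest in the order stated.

open_box();
translate([569, 0, 0]) staircase();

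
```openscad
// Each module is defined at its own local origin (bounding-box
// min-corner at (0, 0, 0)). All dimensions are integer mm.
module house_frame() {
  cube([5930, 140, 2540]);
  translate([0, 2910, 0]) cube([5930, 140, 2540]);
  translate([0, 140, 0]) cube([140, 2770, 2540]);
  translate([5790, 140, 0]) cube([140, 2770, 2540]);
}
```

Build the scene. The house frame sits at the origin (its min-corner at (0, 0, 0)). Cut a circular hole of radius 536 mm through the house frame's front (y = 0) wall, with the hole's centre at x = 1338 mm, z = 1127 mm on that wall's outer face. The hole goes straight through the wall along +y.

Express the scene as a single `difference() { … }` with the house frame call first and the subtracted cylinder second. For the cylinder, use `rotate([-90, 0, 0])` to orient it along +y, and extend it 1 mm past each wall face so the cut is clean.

difference() {
  house_frame();
  translate([1338, -1, 1127]) rotate([-90, 0, 0]) cylinder(h = 142, r = 536);
}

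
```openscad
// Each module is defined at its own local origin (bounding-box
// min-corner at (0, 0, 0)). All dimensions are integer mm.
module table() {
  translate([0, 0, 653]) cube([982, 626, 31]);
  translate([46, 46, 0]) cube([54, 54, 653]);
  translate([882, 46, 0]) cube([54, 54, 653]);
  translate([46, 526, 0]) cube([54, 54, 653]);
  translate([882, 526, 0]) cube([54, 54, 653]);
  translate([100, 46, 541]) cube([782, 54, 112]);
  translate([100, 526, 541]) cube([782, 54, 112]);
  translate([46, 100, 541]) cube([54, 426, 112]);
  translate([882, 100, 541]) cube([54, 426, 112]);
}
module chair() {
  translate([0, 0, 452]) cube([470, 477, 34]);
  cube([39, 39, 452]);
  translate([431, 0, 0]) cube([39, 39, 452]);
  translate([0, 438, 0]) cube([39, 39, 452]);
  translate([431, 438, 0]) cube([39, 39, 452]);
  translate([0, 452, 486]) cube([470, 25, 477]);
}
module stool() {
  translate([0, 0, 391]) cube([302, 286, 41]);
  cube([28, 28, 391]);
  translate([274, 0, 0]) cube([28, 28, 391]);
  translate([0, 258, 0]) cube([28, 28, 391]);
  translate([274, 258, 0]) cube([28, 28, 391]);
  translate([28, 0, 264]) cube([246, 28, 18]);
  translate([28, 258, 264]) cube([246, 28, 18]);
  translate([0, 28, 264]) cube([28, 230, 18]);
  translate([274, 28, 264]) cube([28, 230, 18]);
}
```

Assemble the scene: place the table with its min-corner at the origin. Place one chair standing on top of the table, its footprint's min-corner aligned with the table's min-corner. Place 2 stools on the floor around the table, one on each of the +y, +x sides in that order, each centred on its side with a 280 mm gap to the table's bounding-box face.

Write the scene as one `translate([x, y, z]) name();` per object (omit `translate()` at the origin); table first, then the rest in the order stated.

table();
translate([0, 0, 684]) chair();
translate([340, 906, 0]) stool();
translate([1262, 170, 0]) stool();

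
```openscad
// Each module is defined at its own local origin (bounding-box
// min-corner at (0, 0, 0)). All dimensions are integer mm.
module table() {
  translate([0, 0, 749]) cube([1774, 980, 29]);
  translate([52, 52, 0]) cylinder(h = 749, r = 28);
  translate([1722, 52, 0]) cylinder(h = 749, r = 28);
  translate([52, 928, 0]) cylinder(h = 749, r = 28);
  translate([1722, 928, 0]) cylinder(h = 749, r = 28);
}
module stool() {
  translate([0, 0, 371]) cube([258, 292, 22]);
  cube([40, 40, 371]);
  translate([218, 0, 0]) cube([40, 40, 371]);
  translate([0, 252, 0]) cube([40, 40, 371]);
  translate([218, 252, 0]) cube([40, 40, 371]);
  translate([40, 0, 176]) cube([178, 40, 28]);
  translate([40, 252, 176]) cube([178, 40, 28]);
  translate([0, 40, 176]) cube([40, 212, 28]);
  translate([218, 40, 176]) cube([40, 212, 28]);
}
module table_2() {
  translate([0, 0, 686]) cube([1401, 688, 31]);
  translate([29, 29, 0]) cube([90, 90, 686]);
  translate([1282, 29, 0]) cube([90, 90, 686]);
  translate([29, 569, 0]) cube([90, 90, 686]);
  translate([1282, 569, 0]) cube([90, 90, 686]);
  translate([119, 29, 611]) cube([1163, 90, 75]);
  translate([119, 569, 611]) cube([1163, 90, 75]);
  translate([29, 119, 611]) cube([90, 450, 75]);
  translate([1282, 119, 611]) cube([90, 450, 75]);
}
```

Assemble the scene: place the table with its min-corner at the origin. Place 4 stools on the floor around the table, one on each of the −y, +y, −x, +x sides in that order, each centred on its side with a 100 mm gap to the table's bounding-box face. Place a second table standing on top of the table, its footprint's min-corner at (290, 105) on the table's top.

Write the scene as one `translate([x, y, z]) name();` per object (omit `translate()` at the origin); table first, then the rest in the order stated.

table();
translate([758, -392, 0]) stool();
translate([758, 1080, 0]) stool();
translate([-358, 344, 0]) stool();
translate([1874, 344, 0]) stool();
translate([290, 105, 778]) table_2();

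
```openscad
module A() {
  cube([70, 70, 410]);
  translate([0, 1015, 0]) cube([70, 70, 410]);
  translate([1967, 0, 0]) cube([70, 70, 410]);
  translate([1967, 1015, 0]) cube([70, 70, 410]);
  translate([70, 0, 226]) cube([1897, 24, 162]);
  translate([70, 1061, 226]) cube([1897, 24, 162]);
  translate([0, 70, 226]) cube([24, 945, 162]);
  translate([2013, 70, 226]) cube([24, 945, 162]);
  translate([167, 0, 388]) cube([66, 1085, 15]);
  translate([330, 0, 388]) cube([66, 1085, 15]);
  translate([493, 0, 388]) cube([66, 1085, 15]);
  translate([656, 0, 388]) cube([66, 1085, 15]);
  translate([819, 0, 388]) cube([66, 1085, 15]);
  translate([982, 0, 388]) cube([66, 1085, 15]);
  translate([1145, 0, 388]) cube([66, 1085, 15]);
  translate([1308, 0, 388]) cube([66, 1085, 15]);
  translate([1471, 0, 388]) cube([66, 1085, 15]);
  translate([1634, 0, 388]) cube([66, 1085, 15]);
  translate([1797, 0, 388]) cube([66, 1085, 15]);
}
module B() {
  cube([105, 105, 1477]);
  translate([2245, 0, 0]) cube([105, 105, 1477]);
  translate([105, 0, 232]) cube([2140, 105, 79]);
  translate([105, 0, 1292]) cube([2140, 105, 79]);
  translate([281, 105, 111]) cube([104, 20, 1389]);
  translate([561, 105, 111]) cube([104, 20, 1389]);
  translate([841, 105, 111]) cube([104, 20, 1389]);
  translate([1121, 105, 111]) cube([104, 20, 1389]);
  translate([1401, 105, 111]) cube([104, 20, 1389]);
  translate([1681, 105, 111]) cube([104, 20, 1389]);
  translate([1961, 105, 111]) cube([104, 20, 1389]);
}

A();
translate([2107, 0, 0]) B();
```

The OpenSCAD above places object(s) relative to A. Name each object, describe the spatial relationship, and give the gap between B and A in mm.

A is a bed frame. B is a fence section. The fence section is on the floor beside the bed frame on its +x side. The gap between the fence section and the bed frame is 70 mm.

The fence section's nearest face is 70 mm from the bed frame's +x face.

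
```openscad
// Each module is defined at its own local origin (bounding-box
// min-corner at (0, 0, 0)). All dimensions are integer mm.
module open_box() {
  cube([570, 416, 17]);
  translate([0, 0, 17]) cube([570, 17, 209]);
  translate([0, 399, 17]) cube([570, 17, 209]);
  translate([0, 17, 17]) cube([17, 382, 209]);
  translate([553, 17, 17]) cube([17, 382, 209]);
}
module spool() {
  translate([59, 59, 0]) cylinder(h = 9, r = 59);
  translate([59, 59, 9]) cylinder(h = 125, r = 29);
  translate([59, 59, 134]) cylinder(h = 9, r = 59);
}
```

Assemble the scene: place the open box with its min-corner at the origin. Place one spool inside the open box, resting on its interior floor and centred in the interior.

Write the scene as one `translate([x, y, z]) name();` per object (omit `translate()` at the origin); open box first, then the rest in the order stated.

open_box();
translate([226, 149, 17]) spool();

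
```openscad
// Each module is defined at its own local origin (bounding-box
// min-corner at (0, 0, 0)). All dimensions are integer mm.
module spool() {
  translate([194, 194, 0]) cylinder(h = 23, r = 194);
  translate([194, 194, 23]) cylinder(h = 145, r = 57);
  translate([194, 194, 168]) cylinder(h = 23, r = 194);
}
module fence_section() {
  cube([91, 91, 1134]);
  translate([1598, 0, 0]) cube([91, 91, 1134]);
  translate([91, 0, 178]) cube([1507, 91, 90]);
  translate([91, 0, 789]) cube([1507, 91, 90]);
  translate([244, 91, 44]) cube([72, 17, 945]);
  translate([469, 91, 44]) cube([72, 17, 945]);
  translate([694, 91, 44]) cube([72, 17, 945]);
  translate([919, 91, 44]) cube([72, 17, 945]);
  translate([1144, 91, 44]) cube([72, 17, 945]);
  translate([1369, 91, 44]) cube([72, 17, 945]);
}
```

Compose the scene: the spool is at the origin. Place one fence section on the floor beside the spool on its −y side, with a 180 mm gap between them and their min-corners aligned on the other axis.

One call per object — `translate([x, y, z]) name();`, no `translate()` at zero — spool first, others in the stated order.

spool();
translate([0, -288, 0]) fence_section();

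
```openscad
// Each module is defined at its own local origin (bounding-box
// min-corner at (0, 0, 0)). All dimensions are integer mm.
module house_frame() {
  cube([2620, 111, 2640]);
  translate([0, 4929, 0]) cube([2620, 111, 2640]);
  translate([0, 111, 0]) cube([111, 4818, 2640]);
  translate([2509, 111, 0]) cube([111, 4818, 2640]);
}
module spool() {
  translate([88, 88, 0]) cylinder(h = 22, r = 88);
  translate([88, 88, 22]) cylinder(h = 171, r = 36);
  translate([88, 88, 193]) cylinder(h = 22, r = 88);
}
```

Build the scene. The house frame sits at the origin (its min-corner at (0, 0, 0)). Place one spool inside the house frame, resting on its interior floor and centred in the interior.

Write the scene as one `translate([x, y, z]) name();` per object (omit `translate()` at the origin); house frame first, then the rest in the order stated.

house_frame();
translate([1222, 2432, 0]) spool();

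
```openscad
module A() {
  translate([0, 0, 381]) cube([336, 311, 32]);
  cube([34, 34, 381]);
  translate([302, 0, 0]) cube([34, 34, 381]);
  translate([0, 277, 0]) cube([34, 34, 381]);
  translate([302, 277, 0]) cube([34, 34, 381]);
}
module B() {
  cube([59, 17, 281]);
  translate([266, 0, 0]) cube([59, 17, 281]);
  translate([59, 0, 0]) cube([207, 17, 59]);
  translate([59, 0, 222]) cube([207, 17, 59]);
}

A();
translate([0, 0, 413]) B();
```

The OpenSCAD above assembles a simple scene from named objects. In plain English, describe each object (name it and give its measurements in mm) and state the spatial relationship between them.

A is a four-legged stool. The seat is 336×311 mm, 32 mm thick, top at z = 413 mm. It stands on four square legs, each 34×34 mm in cross-section, from z = 0 to the seat underside, each flush with a corner of the seat.

B is a picture frame with a 207×163 mm rectangular opening (x by z) and a uniform 59 mm border on every side. Frame depth is 17 mm along y. It is built from two vertical stiles running the full outside height and two horizontal rails spanning the gap between the stiles.

The picture frame is on top of the stool.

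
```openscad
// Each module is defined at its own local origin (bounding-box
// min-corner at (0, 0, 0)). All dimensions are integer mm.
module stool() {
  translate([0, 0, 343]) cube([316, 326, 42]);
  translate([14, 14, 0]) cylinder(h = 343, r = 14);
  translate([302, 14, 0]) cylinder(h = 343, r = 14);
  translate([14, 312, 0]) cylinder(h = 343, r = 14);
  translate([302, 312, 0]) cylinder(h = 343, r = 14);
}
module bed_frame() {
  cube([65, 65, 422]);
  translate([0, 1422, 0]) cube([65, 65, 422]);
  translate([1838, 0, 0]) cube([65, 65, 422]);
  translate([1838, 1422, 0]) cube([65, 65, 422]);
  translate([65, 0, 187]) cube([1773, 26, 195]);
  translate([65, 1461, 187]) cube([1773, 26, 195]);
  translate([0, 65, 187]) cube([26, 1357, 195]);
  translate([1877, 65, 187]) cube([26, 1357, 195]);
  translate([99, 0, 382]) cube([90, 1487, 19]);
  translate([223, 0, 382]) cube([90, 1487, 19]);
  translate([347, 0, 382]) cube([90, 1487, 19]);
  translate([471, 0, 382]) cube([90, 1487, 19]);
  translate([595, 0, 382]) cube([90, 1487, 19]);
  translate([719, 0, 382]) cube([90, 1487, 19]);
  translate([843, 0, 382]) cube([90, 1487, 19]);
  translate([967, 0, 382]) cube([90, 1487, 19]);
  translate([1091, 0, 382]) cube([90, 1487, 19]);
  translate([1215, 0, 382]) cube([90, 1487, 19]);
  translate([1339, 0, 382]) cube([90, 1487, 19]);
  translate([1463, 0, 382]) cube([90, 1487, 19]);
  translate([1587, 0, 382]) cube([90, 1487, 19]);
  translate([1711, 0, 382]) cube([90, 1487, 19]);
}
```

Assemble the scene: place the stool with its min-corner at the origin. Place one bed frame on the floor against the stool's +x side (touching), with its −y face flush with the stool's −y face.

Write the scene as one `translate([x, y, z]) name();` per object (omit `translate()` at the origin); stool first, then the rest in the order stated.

stool();
translate([316, 0, 0]) bed_frame();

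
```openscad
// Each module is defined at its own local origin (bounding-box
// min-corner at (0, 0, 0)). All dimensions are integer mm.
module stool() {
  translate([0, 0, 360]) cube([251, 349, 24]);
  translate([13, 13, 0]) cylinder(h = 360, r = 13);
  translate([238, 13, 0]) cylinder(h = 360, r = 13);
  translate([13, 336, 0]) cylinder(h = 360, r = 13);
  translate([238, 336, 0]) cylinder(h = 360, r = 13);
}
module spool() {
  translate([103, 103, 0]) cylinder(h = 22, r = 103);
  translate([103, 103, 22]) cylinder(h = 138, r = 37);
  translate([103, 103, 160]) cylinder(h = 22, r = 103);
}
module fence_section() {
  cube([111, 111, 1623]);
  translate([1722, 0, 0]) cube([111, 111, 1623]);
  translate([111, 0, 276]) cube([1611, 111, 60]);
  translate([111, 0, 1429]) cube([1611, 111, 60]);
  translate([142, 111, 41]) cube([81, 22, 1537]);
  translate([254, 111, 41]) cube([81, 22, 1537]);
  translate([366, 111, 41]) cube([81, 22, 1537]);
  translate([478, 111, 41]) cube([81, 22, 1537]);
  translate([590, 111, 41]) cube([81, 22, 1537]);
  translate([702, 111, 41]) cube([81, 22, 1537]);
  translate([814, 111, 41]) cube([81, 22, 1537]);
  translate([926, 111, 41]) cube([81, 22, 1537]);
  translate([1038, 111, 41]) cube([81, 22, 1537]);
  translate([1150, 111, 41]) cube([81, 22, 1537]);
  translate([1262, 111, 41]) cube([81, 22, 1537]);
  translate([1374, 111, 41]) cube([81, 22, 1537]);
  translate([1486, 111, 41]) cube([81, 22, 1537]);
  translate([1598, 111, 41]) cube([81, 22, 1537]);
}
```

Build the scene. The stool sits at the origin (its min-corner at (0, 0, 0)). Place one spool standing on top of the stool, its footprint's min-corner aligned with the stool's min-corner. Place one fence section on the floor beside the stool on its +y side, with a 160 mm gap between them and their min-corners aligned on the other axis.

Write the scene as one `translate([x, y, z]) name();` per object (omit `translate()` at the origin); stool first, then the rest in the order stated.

stool();
translate([0, 0, 384]) spool();
translate([0, 509, 0]) fence_section();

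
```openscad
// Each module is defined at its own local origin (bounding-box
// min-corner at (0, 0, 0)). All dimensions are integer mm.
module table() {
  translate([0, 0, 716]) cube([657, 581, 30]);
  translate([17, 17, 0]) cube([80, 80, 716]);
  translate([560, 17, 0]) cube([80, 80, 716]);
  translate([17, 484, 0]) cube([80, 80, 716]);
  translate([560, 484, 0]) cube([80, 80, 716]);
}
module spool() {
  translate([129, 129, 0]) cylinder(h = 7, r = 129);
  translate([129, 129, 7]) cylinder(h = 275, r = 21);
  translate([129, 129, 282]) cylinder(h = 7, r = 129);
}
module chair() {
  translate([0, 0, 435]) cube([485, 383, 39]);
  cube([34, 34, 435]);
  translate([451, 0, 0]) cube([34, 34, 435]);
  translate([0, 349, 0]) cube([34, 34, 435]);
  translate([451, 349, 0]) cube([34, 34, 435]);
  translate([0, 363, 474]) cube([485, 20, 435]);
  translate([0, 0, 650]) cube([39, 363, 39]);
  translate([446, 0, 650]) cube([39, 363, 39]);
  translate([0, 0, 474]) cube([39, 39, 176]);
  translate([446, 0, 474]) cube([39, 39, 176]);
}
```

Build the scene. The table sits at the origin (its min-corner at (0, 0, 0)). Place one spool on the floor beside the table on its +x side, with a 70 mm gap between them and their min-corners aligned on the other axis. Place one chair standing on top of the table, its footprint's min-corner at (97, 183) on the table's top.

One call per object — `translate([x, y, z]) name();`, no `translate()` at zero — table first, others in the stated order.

table();
translate([727, 0, 0]) spool();
translate([97, 183, 746]) chair();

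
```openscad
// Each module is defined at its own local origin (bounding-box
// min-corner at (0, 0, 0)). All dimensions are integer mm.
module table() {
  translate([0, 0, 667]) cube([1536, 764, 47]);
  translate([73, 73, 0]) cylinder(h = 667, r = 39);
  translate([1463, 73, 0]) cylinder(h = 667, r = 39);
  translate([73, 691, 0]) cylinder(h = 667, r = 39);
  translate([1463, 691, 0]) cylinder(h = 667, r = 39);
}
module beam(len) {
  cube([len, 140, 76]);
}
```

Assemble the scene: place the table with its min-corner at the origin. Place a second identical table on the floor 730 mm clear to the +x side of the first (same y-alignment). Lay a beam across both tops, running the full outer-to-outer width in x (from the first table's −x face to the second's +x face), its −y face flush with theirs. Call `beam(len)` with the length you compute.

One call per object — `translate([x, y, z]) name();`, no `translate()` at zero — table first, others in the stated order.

table();
translate([2266, 0, 0]) table();
translate([0, 0, 714]) beam(3802);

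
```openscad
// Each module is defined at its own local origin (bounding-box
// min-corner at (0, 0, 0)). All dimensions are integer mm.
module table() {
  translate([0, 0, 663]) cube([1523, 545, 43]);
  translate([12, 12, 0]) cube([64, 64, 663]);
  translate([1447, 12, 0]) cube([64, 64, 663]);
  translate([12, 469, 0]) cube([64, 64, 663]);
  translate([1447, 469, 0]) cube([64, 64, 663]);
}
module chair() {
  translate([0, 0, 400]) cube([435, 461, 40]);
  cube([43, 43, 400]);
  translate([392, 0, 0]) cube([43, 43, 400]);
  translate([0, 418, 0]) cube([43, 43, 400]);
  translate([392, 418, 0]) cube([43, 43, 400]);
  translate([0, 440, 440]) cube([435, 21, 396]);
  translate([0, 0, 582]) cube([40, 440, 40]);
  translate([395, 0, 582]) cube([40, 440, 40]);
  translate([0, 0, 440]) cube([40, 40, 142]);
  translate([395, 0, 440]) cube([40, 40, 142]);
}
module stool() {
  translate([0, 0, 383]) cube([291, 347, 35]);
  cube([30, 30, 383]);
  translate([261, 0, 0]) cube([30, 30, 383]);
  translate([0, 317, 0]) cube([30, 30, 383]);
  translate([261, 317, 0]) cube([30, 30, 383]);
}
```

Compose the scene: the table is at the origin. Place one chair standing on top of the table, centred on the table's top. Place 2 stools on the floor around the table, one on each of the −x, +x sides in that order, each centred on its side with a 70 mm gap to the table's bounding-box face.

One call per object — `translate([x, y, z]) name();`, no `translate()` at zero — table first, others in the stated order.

table();
translate([544, 42, 706]) chair();
translate([-361, 99, 0]) stool();
translate([1593, 99, 0]) stool();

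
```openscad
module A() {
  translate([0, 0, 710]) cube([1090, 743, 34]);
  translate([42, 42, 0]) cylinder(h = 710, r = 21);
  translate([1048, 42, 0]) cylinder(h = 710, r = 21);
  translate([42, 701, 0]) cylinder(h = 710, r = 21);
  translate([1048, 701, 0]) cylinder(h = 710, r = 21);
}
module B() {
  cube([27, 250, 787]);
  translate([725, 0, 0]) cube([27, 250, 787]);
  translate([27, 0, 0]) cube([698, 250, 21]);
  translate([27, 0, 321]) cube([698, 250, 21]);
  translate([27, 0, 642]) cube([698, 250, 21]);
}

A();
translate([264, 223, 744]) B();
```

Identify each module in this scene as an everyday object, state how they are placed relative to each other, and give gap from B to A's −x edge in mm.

A is a table. B is a bookshelf. The bookshelf is on top of the table. The gap from the bookshelf to the table's −x edge is 264 mm.

The bookshelf's min-x is at 264; the table's min-x is 0; gap = 264 mm.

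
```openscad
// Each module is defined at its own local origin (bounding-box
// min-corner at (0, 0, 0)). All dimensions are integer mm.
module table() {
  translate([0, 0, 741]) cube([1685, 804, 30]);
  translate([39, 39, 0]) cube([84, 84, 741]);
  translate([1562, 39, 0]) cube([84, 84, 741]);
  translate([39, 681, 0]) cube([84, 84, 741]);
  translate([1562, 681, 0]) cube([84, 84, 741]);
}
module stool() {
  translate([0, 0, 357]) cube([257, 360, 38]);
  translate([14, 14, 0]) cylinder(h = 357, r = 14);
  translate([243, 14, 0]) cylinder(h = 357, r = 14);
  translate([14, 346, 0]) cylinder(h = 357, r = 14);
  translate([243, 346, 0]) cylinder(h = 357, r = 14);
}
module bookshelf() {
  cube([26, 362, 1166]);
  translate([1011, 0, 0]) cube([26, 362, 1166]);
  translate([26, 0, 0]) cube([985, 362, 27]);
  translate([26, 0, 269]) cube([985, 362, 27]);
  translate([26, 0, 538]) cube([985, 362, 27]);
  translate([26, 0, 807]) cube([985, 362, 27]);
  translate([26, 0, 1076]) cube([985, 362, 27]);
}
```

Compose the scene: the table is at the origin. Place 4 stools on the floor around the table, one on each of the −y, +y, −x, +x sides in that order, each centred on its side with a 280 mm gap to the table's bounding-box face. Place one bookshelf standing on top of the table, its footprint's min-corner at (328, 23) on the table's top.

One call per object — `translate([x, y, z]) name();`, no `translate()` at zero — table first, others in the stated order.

table();
translate([714, -640, 0]) stool();
translate([714, 1084, 0]) stool();
translate([-537, 222, 0]) stool();
translate([1965, 222, 0]) stool();
translate([328, 23, 771]) bookshelf();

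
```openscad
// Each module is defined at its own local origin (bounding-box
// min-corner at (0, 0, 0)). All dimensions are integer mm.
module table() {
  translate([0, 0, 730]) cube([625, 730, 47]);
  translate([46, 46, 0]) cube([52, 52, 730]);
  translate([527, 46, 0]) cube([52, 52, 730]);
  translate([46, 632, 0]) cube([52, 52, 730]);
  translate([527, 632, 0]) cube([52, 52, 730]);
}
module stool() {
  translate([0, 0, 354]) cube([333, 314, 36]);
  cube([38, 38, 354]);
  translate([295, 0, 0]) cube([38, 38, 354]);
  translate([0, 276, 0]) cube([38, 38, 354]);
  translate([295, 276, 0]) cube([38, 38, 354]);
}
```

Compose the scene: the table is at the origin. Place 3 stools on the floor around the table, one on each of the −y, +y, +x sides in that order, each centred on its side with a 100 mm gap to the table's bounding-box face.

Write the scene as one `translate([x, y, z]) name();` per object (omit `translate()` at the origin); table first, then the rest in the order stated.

table();
translate([146, -414, 0]) stool();
translate([146, 830, 0]) stool();
translate([725, 208, 0]) stool();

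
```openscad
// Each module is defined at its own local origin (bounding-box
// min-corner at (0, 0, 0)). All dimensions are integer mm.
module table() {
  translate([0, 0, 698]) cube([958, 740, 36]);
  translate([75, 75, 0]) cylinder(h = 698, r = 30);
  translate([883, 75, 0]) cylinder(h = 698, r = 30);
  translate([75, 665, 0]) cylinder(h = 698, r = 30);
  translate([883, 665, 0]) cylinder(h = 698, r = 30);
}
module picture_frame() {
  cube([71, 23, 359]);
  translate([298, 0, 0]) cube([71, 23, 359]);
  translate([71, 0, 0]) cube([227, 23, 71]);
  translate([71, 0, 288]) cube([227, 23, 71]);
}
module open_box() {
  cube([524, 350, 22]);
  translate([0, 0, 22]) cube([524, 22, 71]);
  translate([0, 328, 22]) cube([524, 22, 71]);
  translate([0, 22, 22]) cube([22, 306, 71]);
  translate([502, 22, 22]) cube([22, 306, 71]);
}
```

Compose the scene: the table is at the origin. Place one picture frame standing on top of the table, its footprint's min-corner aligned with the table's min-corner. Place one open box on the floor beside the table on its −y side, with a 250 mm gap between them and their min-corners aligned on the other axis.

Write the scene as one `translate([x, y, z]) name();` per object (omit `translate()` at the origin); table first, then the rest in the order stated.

table();
translate([0, 0, 734]) picture_frame();
translate([0, -600, 0]) open_box();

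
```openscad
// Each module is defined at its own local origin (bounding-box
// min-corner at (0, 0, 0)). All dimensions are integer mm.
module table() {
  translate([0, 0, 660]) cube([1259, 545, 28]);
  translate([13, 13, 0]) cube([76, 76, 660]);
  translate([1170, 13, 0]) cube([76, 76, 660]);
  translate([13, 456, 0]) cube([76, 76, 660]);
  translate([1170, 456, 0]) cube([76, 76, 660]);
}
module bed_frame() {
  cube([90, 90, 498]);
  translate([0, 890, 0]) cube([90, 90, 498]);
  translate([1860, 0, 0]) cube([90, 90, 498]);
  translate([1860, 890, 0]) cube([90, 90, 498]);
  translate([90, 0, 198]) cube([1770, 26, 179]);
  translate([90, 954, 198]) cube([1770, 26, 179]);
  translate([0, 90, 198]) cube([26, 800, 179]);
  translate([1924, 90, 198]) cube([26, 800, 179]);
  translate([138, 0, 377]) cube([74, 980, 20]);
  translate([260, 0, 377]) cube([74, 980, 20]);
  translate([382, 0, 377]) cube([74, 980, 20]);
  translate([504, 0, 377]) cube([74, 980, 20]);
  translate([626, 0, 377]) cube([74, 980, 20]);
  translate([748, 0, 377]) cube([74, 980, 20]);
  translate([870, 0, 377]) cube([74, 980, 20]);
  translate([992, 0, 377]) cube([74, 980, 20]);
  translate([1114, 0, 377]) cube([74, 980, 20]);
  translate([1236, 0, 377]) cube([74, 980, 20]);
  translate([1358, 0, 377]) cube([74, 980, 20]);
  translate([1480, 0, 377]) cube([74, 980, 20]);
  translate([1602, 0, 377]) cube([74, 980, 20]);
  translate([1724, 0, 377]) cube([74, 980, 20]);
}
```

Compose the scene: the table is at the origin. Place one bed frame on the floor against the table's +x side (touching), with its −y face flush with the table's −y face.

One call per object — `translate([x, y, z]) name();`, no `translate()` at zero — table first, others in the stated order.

table();
translate([1259, 0, 0]) bed_frame();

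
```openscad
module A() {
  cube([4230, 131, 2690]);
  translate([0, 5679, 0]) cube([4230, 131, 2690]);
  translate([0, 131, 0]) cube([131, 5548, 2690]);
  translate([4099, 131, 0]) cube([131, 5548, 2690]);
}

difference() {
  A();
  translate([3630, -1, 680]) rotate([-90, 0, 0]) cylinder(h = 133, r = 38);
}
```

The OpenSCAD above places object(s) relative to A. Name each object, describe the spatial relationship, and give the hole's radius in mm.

A is a house frame. The house frame has a circular hole through its front wall. The hole's radius is 38 mm.

The subtracted cylinder has r = 38 mm.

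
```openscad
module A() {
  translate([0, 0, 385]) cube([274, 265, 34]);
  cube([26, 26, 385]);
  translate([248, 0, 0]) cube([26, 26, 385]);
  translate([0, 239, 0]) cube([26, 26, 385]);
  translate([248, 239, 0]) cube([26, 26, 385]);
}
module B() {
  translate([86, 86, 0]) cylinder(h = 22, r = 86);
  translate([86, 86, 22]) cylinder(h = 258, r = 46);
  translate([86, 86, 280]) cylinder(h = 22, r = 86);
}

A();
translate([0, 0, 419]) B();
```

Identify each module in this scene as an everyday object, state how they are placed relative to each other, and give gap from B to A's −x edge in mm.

A is a stool. B is a spool. The spool is on top of the stool. The gap from the spool to the stool's −x edge is 0 mm.

The spool's min-x is at 0; the stool's min-x is 0; gap = 0 mm.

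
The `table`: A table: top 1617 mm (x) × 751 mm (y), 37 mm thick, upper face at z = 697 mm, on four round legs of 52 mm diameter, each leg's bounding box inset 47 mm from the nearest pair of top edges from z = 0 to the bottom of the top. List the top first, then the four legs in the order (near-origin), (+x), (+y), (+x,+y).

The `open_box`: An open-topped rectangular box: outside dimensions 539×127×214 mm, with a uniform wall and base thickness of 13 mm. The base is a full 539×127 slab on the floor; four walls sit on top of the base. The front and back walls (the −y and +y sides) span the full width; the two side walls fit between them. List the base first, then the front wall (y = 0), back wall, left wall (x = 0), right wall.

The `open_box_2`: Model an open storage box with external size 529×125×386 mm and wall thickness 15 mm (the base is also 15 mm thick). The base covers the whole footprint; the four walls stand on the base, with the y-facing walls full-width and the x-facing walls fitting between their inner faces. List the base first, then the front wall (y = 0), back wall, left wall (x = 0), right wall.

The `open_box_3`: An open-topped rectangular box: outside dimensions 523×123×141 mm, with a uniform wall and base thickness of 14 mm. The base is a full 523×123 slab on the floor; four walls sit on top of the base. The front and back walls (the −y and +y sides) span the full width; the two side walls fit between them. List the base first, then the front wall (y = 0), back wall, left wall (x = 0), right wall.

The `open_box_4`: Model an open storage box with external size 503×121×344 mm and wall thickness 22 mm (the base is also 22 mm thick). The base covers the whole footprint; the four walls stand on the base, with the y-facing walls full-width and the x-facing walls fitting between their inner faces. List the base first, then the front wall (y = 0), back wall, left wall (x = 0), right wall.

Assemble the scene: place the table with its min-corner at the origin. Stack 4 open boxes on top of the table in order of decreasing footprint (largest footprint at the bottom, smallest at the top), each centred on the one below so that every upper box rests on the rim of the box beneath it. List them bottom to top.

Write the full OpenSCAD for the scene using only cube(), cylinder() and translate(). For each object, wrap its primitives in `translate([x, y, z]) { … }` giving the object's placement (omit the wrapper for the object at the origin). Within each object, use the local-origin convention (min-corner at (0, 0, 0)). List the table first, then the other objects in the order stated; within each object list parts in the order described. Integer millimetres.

translate([0, 0, 660]) cube([1617, 751, 37]);
translate([73, 73, 0]) cylinder(h = 660, r = 26);
translate([1544, 73, 0]) cylinder(h = 660, r = 26);
translate([73, 678, 0]) cylinder(h = 660, r = 26);
translate([1544, 678, 0]) cylinder(h = 660, r = 26);
translate([539, 312, 697]) {
  cube([539, 127, 13]);
  translate([0, 0, 13]) cube([539, 13, 201]);
  translate([0, 114, 13]) cube([539, 13, 201]);
  translate([0, 13, 13]) cube([13, 101, 201]);
  translate([526, 13, 13]) cube([13, 101, 201]);
}
translate([544, 313, 911]) {
  cube([529, 125, 15]);
  translate([0, 0, 15]) cube([529, 15, 371]);
  translate([0, 110, 15]) cube([529, 15, 371]);
  translate([0, 15, 15]) cube([15, 95, 371]);
  translate([514, 15, 15]) cube([15, 95, 371]);
}
translate([547, 314, 1297]) {
  cube([523, 123, 14]);
  translate([0, 0, 14]) cube([523, 14, 127]);
  translate([0, 109, 14]) cube([523, 14, 127]);
  translate([0, 14, 14]) cube([14, 95, 127]);
  translate([509, 14, 14]) cube([14, 95, 127]);
}
translate([557, 315, 1438]) {
  cube([503, 121, 22]);
  translate([0, 0, 22]) cube([503, 22, 322]);
  translate([0, 99, 22]) cube([503, 22, 322]);
  translate([0, 22, 22]) cube([22, 77, 322]);
  translate([481, 22, 22]) cube([22, 77, 322]);
}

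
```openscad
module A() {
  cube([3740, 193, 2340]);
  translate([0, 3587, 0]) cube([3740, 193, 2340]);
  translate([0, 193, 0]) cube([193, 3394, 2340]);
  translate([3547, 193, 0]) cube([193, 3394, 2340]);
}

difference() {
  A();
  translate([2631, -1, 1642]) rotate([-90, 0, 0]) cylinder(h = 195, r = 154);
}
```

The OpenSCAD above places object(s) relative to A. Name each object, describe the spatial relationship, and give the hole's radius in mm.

A is a house frame. The house frame has a circular hole through its front wall. The hole's radius is 154 mm.

The subtracted cylinder has r = 154 mm.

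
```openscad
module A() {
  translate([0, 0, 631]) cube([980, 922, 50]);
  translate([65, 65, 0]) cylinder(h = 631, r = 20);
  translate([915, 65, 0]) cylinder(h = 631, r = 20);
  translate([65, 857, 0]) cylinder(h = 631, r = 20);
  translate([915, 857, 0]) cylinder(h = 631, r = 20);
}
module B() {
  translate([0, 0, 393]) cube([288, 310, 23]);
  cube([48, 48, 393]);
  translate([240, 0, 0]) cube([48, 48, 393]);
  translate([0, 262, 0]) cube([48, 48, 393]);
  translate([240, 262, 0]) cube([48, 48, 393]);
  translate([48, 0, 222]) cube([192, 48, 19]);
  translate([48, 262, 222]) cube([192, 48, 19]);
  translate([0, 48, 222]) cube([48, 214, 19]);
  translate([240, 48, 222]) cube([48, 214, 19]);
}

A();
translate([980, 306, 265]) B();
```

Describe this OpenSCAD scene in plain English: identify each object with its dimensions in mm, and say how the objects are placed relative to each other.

A is a table with a 980×922 mm rectangular top, 50 mm thick, top surface at z = 681 mm, supported by four round legs of 40 mm diameter, each leg's bounding box inset 45 mm from the nearest pair of top edges, running from the floor.

B is a simple wooden stool: a rectangular seat 288 mm (x) by 310 mm (y), 23 mm thick, top face at z = 416 mm, on four square legs, each 48×48 mm in cross-section. The legs rest on z = 0, each flush with a corner of the seat. Four stretchers, 48 mm wide and 19 mm tall, connect adjacent legs with their undersides at z = 222 mm, each running between the inner faces of the legs it joins and aligned with the legs' outer faces on the other axis.

The stool is beside the table with their tops flush at z = 681.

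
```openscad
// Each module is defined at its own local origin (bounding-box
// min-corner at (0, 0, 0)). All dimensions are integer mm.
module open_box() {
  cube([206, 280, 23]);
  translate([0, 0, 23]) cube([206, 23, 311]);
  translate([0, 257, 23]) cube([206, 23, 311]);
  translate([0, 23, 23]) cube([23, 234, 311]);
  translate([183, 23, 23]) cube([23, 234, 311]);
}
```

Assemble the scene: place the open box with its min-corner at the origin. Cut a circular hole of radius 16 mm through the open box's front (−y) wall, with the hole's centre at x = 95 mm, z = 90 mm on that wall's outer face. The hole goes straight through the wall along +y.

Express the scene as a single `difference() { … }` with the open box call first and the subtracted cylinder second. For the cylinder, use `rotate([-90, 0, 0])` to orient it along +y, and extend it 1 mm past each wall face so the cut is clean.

difference() {
  open_box();
  translate([95, -1, 90]) rotate([-90, 0, 0]) cylinder(h = 25, r = 16);
}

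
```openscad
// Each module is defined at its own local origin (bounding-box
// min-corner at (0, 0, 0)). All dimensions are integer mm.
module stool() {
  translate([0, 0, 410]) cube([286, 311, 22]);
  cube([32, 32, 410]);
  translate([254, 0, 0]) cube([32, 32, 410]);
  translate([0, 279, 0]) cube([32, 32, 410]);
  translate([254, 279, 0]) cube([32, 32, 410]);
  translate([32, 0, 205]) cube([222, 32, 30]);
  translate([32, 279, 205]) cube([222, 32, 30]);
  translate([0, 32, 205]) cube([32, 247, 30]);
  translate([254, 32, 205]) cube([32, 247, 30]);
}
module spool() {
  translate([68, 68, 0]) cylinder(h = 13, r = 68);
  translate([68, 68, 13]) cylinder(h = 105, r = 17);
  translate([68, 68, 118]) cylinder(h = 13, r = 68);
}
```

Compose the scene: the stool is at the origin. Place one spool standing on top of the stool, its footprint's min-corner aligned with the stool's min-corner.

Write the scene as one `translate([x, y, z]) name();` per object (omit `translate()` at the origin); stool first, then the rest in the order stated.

stool();
translate([0, 0, 432]) spool();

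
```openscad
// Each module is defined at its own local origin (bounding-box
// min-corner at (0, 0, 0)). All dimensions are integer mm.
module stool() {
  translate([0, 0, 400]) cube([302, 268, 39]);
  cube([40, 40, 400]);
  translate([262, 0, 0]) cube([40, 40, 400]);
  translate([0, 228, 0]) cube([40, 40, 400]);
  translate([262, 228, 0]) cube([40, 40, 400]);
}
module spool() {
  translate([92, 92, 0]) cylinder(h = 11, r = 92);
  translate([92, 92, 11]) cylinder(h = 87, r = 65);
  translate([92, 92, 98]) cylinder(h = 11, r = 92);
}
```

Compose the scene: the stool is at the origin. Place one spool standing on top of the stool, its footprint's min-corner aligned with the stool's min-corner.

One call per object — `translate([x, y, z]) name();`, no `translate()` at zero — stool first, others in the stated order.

stool();
translate([0, 0, 439]) spool();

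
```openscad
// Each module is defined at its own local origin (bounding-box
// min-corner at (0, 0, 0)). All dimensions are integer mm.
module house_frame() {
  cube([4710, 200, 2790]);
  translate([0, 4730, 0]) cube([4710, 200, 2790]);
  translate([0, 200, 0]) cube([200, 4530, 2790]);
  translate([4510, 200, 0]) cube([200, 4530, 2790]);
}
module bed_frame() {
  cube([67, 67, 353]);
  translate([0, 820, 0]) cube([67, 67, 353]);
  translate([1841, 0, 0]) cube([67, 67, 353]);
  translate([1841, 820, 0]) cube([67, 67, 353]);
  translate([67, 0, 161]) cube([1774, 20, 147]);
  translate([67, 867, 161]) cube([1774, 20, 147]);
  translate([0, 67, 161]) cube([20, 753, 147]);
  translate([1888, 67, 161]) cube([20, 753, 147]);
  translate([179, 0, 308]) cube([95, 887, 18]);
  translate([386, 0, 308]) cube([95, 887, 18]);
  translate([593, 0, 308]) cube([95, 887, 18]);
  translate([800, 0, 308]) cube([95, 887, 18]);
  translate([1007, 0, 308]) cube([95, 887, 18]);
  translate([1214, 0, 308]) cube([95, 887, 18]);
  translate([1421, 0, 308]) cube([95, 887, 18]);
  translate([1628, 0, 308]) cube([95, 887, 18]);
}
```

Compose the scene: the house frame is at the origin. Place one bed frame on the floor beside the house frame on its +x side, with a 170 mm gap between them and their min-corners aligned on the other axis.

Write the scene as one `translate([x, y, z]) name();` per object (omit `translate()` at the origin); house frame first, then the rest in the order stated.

house_frame();
translate([4880, 0, 0]) bed_frame();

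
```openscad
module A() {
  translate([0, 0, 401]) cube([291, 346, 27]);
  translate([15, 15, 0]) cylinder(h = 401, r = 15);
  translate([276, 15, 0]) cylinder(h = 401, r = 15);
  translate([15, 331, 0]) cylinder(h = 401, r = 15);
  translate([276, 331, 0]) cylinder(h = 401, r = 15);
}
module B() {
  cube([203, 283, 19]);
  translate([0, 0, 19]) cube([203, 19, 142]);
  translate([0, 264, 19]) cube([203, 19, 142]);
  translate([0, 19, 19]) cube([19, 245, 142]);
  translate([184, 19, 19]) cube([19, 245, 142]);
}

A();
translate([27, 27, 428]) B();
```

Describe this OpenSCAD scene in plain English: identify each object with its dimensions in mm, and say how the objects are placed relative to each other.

A is a four-legged stool. The seat is 291×346 mm, 27 mm thick, top at z = 428 mm. It stands on four round legs, each 30 mm in diameter, from z = 0 to the seat underside, each leg's axis is inset half a diameter from the nearest pair of seat edges (so the leg's bounding box is flush with the corner).

B is an open storage box with external size 203×283×161 mm and wall thickness 19 mm (the base is also 19 mm thick). The base covers the whole footprint; the four walls stand on the base, with the y-facing walls full-width and the x-facing walls fitting between their inner faces.

The open box is on top of the stool.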